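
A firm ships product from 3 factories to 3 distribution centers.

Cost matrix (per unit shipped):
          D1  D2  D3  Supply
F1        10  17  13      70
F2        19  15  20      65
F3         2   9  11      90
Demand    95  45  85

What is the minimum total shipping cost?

2150

One minimum-cost allocation:
  F1→D1: 5 pallets
  F1→D3: 65 pallets
  F2→D2: 45 pallets
  F2→D3: 20 pallets
  F3→D1: 90 pallets
Total cost = 2150.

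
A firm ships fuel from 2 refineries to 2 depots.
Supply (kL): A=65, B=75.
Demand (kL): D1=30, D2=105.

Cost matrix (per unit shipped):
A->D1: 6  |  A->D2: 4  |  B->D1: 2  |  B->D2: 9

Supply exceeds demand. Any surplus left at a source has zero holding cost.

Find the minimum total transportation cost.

680

Optimal allocation:
  A->D2: 65 × 4 = 260
  B->D1: 30 × 2 = 60
  B->D2: 40 × 9 = 360
Total = 260 + 60 + 360 = 680.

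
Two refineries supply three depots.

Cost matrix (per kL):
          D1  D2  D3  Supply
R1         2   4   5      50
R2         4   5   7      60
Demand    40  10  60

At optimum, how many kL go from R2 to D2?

Solving gives:
  R1->D1: 40 × 2 = 80
  R1->D3: 10 × 5 = 50
  R2->D2: 10 × 5 = 50
  R2->D3: 50 × 7 = 350
Total cost = 530.
So R2→D2 carries 10 kL.

10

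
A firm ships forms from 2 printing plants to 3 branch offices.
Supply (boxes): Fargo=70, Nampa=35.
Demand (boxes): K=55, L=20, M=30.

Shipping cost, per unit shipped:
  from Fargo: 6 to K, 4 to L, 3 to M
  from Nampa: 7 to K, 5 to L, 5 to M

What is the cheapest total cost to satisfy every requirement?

An optimal shipping plan:
  Fargo–K: 20 × 6 = 120
  Fargo–L: 20 × 4 = 80
  Fargo–M: 30 × 3 = 90
  Nampa–K: 35 × 7 = 245
Total = 120 + 80 + 90 + 245 = 535.

535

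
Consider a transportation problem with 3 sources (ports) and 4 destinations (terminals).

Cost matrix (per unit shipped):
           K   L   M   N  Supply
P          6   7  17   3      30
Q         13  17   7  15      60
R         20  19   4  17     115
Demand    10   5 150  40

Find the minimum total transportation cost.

An optimal shipping plan:
  P->N: 30 TEU
  Q->K: 10 TEU
  Q->L: 5 TEU
  Q->M: 35 TEU
  Q->N: 10 TEU
  R->M: 115 TEU
Total cost = 1160.

1160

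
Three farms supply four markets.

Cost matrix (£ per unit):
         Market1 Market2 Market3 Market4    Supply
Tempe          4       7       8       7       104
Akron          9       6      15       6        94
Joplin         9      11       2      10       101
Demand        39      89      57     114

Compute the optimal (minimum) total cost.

One minimum-cost allocation:
  Tempe->Market1: 39 × £4 = £156
  Tempe->Market2: 65 × £7 = £455
  Akron->Market2: 24 × £6 = £144
  Akron->Market4: 70 × £6 = £420
  Joplin->Market3: 57 × £2 = £114
  Joplin->Market4: 44 × £10 = £440
Total = 156 + 455 + 144 + 420 + 114 + 440 = £1729.

1729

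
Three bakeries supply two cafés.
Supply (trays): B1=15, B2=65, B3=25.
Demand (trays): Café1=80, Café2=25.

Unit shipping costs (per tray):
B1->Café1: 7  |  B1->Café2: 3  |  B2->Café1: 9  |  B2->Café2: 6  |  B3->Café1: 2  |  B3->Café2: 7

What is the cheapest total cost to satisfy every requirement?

650

One minimum-cost allocation:
  B1 to Café2: 15 trays
  B2 to Café1: 55 trays
  B2 to Café2: 10 trays
  B3 to Café1: 25 trays
Total cost = 650.
(Supply check: B1 ships 15; B2 ships 65; B3 ships 25.)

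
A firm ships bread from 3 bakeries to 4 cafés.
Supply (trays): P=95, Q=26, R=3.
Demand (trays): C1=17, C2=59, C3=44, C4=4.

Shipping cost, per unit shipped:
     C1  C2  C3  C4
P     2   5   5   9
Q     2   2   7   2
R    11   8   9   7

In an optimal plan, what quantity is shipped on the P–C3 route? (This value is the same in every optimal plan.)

Optimal shipments:
  P to C1: 17 × 2 = 34
  P to C2: 34 × 5 = 170
  P to C3: 44 × 5 = 220
  Q to C2: 25 × 2 = 50
  Q to C4: 1 × 2 = 2
  R to C4: 3 × 7 = 21
Total cost = 497.
So P→C3 carries 44 trays.

44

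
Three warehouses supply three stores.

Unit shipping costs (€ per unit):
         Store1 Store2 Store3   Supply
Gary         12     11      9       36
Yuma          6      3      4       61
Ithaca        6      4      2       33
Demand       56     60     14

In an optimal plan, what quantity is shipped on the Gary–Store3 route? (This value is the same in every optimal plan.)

The minimum-cost plan:
  Gary->Store1: 36 × €12 = €432
  Yuma->Store1: 1 × €6 = €6
  Yuma->Store2: 60 × €3 = €180
  Ithaca->Store1: 19 × €6 = €114
  Ithaca->Store3: 14 × €2 = €28
Total cost = €760.
The route Gary→Store3 is not used.

0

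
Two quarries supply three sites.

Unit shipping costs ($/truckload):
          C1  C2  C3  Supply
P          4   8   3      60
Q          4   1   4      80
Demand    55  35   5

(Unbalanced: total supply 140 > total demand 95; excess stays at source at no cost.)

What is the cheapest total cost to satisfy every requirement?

One minimum-cost allocation:
  P->C1: 55 × $4 = $220
  P->C3: 5 × $3 = $15
  Q->C2: 35 × $1 = $35
Total = 220 + 15 + 35 = $270.
(Supply check: P ships 60; Q ships 35.)

270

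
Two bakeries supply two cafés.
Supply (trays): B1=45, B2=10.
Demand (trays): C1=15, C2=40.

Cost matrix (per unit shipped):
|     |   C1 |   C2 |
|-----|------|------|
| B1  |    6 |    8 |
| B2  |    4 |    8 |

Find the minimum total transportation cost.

One minimum-cost allocation:
  B1→C1: 5 trays
  B1→C2: 40 trays
  B2→C1: 10 trays
Total cost = 390.

390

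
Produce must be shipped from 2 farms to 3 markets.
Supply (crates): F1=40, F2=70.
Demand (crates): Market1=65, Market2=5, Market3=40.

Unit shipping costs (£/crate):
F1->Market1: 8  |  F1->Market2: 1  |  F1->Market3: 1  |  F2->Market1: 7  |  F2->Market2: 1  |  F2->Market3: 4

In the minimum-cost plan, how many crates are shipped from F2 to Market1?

65

The minimum-cost plan:
  F1–Market3: 40 crates
  F2–Market1: 65 crates
  F2–Market2: 5 crates
Total cost = £500.
So F2→Market1 carries 65 crates.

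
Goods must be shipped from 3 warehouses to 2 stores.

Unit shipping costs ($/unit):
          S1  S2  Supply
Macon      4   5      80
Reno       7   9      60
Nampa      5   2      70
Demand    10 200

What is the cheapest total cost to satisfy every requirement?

An optimal shipping plan:
  Macon->S2: 80 × $5 = $400
  Reno->S1: 10 × $7 = $70
  Reno->S2: 50 × $9 = $450
  Nampa->S2: 70 × $2 = $140
Total = 400 + 70 + 450 + 140 = $1060.

1060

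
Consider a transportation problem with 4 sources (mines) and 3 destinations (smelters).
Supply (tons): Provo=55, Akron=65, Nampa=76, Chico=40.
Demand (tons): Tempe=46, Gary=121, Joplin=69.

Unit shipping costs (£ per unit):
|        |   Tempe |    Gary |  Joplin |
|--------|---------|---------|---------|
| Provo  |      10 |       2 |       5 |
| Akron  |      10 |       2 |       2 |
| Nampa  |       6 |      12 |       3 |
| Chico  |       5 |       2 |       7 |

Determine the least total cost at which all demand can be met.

686

One minimum-cost allocation:
  Provo–Gary: 55 tons
  Akron–Gary: 26 tons
  Akron–Joplin: 39 tons
  Nampa–Tempe: 46 tons
  Nampa–Joplin: 30 tons
  Chico–Gary: 40 tons
Total cost = £686.
(Supply check: Provo ships 55; Akron ships 65; Nampa ships 76; Chico ships 40.)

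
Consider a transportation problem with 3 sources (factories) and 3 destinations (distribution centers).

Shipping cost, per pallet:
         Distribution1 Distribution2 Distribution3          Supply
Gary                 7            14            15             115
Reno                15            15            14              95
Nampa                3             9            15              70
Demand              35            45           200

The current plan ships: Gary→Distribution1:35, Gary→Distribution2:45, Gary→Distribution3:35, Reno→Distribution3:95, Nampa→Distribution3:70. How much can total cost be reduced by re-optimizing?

325

Current plan cost = 35·7 + 45·14 + 35·15 + 95·14 + 70·15 = 3780.
Optimal plan:
  Gary->Distribution1: 10 pallets
  Gary->Distribution3: 105 pallets
  Reno->Distribution3: 95 pallets
  Nampa->Distribution1: 25 pallets
  Nampa->Distribution2: 45 pallets
Optimal cost = 3455.
Saving = 3780 − 3455 = 325.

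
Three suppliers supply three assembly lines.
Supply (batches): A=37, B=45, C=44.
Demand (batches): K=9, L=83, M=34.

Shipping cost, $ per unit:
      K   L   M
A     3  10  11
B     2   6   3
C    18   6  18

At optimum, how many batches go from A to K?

Optimal shipments:
  A to K: 9 batches
  A to L: 28 batches
  B to L: 11 batches
  B to M: 34 batches
  C to L: 44 batches
Total cost = $739.
So A→K carries 9 batches.

9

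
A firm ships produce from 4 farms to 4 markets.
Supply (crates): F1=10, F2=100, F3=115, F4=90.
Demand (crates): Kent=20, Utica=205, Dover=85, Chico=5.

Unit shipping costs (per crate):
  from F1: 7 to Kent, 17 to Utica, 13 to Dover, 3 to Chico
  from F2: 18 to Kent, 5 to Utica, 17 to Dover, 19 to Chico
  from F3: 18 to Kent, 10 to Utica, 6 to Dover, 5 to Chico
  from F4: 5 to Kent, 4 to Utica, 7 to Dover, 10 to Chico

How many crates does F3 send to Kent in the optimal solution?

0

The minimum-cost plan:
  F1->Kent: 10 × 7 = 70
  F2->Utica: 100 × 5 = 500
  F3->Utica: 25 × 10 = 250
  F3->Dover: 85 × 6 = 510
  F3->Chico: 5 × 5 = 25
  F4->Kent: 10 × 5 = 50
  F4->Utica: 80 × 4 = 320
Total cost = 1725.
The route F3→Kent is not used.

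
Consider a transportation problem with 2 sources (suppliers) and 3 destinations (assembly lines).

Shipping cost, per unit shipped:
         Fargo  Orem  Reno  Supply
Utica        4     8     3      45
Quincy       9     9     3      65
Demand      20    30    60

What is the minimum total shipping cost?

One minimum-cost allocation:
  Utica to Fargo: 20 × 4 = 80
  Utica to Orem: 25 × 8 = 200
  Quincy to Orem: 5 × 9 = 45
  Quincy to Reno: 60 × 3 = 180
Total = 80 + 200 + 45 + 180 = 505.
(Supply check: Utica ships 45; Quincy ships 65.)

505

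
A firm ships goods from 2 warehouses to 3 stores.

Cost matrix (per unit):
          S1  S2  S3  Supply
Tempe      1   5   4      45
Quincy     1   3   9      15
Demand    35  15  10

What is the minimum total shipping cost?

120

One minimum-cost allocation:
  Tempe to S1: 35 × 1 = 35
  Tempe to S3: 10 × 4 = 40
  Quincy to S2: 15 × 3 = 45
Total = 35 + 40 + 45 = 120.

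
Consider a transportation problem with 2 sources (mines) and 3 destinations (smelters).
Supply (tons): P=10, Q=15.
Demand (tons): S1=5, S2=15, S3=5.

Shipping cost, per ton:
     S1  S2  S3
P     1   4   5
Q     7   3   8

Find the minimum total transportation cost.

Optimal allocation:
  P→S1: 5 × 1 = 5
  P→S3: 5 × 5 = 25
  Q→S2: 15 × 3 = 45
Total = 5 + 25 + 45 = 75.
(Supply check: P ships 10; Q ships 15.)

75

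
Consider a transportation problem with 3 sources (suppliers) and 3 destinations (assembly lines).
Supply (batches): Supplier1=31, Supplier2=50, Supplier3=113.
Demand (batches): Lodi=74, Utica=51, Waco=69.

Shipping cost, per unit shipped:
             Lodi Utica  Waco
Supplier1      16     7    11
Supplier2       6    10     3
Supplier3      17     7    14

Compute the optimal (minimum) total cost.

1938

A cheapest plan:
  Supplier1 to Waco: 31 × 11 = 341
  Supplier2 to Lodi: 12 × 6 = 72
  Supplier2 to Waco: 38 × 3 = 114
  Supplier3 to Lodi: 62 × 17 = 1054
  Supplier3 to Utica: 51 × 7 = 357
Total = 341 + 72 + 114 + 1054 + 357 = 1938.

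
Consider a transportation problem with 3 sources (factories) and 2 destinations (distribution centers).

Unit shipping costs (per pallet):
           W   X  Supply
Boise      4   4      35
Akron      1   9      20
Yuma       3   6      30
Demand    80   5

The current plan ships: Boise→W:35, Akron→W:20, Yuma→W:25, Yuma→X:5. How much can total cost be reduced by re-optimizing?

15

Current plan cost = 35·4 + 20·1 + 25·3 + 5·6 = 265.
Optimal plan:
  Boise to W: 30 × 4 = 120
  Boise to X: 5 × 4 = 20
  Akron to W: 20 × 1 = 20
  Yuma to W: 30 × 3 = 90
Optimal cost = 250.
Saving = 265 − 250 = 15.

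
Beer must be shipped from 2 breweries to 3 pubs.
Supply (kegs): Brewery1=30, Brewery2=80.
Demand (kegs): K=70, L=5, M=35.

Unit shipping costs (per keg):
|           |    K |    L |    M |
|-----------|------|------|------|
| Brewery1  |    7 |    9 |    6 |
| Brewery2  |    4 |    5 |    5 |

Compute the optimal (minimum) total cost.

Optimal allocation:
  Brewery1->M: 30 × 6 = 180
  Brewery2->K: 70 × 4 = 280
  Brewery2->L: 5 × 5 = 25
  Brewery2->M: 5 × 5 = 25
Total = 180 + 280 + 25 + 25 = 510.

510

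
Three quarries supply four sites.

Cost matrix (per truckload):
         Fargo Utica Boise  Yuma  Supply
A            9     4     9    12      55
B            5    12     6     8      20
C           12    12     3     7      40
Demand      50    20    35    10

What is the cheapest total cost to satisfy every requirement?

650

A cheapest plan:
  A->Fargo: 30 truckloads
  A->Utica: 20 truckloads
  A->Yuma: 5 truckloads
  B->Fargo: 20 truckloads
  C->Boise: 35 truckloads
  C->Yuma: 5 truckloads
Total cost = 650.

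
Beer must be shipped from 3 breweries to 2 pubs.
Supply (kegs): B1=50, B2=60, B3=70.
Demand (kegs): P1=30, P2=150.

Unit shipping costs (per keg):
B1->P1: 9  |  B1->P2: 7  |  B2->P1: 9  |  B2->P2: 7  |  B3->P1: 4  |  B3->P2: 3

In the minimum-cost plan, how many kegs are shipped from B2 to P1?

0

The minimum-cost plan:
  B1→P2: 50 × 7 = 350
  B2→P2: 60 × 7 = 420
  B3→P1: 30 × 4 = 120
  B3→P2: 40 × 3 = 120
Total cost = 1010.
The route B2→P1 is not used.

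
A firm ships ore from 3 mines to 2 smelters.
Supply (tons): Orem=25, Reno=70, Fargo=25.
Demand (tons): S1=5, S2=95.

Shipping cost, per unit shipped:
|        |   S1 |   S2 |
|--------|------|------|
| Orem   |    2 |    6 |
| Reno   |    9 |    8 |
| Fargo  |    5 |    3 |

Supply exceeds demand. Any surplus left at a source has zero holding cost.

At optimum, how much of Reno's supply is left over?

Minimum-cost shipments:
  Orem→S1: 5 × 2 = 10
  Orem→S2: 20 × 6 = 120
  Reno→S2: 50 × 8 = 400
  Fargo→S2: 25 × 3 = 75
Total cost = 605.
Reno ships 50 of its 70, leaving 20.

20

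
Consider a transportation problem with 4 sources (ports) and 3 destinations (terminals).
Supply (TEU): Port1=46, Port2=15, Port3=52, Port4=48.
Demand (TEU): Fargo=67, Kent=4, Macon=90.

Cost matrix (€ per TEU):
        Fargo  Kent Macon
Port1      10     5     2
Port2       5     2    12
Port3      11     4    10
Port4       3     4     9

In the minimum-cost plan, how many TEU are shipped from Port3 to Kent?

4

The minimum-cost plan:
  Port1->Macon: 46 TEU
  Port2->Fargo: 15 TEU
  Port3->Fargo: 4 TEU
  Port3->Kent: 4 TEU
  Port3->Macon: 44 TEU
  Port4->Fargo: 48 TEU
Total cost = €811.
So Port3→Kent carries 4 TEU.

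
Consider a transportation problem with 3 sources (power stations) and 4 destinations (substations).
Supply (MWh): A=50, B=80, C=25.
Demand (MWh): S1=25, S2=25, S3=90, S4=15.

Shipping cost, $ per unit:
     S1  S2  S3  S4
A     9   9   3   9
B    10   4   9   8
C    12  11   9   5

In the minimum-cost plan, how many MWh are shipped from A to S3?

50

The minimum-cost plan:
  A->S3: 50 × $3 = $150
  B->S1: 25 × $10 = $250
  B->S2: 25 × $4 = $100
  B->S3: 30 × $9 = $270
  C->S3: 10 × $9 = $90
  C->S4: 15 × $5 = $75
Total cost = $935.
So A→S3 carries 50 MWh.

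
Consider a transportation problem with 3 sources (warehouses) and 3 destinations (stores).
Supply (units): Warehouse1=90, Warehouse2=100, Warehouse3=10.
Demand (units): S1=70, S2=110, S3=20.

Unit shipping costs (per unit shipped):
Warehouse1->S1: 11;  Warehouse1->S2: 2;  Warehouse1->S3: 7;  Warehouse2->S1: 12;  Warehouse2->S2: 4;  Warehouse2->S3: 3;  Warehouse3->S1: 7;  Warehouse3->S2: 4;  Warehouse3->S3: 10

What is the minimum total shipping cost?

An optimal shipping plan:
  Warehouse1→S2: 90 × 2 = 180
  Warehouse2→S1: 60 × 12 = 720
  Warehouse2→S2: 20 × 4 = 80
  Warehouse2→S3: 20 × 3 = 60
  Warehouse3→S1: 10 × 7 = 70
Total = 180 + 720 + 80 + 60 + 70 = 1110.
(Supply check: Warehouse1 ships 90; Warehouse2 ships 100; Warehouse3 ships 10.)

1110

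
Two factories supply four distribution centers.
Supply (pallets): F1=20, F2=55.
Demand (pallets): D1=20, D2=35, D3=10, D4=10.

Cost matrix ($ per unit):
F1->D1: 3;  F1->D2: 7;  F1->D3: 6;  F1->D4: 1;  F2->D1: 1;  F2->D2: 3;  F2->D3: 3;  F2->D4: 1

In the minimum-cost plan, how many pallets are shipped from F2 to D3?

Optimal shipments:
  F1->D1: 10 × $3 = $30
  F1->D4: 10 × $1 = $10
  F2->D1: 10 × $1 = $10
  F2->D2: 35 × $3 = $105
  F2->D3: 10 × $3 = $30
Total cost = $185.
So F2→D3 carries 10 pallets.

10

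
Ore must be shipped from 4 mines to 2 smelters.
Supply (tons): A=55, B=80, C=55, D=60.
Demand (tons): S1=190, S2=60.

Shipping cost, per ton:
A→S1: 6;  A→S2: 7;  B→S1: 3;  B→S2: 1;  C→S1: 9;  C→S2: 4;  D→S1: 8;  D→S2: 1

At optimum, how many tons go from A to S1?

55

Solving gives:
  A–S1: 55 × 6 = 330
  B–S1: 80 × 3 = 240
  C–S1: 55 × 9 = 495
  D–S2: 60 × 1 = 60
Total cost = 1125.
So A→S1 carries 55 tons.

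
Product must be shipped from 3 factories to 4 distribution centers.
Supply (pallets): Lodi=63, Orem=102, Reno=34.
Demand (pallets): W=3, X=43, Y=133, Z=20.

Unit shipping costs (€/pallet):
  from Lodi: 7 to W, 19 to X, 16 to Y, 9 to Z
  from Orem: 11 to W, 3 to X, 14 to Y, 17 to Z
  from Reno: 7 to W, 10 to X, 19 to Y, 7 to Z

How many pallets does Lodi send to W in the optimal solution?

0

The minimum-cost plan:
  Lodi->Y: 63 pallets
  Orem->X: 43 pallets
  Orem->Y: 59 pallets
  Reno->W: 3 pallets
  Reno->Y: 11 pallets
  Reno->Z: 20 pallets
Total cost = €2333.
The route Lodi→W is not used.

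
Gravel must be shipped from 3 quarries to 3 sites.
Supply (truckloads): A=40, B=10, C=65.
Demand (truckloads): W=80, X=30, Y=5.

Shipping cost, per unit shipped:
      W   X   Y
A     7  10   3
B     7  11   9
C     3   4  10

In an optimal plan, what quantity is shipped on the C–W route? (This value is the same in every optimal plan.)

The minimum-cost plan:
  A->W: 35 × 7 = 245
  A->Y: 5 × 3 = 15
  B->W: 10 × 7 = 70
  C->W: 35 × 3 = 105
  C->X: 30 × 4 = 120
Total cost = 555.
So C→W carries 35 truckloads.

35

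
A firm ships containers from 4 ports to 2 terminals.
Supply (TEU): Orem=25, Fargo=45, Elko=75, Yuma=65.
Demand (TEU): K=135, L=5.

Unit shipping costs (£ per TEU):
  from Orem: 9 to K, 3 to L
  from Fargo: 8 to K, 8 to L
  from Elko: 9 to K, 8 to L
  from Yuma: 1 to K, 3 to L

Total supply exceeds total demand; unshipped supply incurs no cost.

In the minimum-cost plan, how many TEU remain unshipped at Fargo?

An optimal plan:
  Orem to L: 5 × £3 = £15
  Fargo to K: 45 × £8 = £360
  Elko to K: 25 × £9 = £225
  Yuma to K: 65 × £1 = £65
Total cost = £665.
Fargo ships 45 of its 45, leaving 0.

0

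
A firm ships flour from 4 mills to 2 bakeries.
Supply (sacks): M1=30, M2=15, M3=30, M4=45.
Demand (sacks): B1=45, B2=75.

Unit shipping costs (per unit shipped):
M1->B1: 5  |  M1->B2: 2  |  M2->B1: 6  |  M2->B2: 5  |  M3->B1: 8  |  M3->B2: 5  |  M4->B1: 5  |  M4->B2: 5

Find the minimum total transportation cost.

510

One minimum-cost allocation:
  M1→B2: 30 × 2 = 60
  M2→B2: 15 × 5 = 75
  M3→B2: 30 × 5 = 150
  M4→B1: 45 × 5 = 225
Total = 60 + 75 + 150 + 225 = 510.
(Supply check: M1 ships 30; M2 ships 15; M3 ships 30; M4 ships 45.)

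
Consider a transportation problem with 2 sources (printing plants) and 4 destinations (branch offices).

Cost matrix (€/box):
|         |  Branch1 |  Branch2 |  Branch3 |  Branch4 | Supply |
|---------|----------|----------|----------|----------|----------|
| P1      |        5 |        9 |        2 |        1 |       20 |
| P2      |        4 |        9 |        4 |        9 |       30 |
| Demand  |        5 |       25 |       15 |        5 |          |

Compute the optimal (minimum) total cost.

280

Optimal allocation:
  P1–Branch3: 15 boxes
  P1–Branch4: 5 boxes
  P2–Branch1: 5 boxes
  P2–Branch2: 25 boxes
Total cost = €280.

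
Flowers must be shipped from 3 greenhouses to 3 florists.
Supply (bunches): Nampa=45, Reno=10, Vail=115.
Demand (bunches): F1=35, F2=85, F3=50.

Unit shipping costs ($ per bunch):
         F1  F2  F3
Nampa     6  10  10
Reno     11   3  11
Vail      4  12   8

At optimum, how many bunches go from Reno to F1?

0

Solving gives:
  Nampa–F2: 45 × $10 = $450
  Reno–F2: 10 × $3 = $30
  Vail–F1: 35 × $4 = $140
  Vail–F2: 30 × $12 = $360
  Vail–F3: 50 × $8 = $400
Total cost = $1380.
The route Reno→F1 is not used.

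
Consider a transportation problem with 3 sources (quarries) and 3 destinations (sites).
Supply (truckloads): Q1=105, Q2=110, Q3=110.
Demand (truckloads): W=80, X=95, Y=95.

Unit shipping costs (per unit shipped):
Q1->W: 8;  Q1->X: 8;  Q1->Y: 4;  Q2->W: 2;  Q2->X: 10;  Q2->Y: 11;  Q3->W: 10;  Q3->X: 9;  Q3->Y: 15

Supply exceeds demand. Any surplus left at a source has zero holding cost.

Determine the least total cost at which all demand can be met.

An optimal shipping plan:
  Q1–X: 10 × 8 = 80
  Q1–Y: 95 × 4 = 380
  Q2–W: 80 × 2 = 160
  Q3–X: 85 × 9 = 765
Total = 80 + 380 + 160 + 765 = 1385.

1385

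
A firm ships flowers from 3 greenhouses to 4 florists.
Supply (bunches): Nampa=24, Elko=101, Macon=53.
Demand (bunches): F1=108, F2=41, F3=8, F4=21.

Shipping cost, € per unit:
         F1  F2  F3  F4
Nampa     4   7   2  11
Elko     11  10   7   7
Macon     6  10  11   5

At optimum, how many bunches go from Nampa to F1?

24

Optimal shipments:
  Nampa→F1: 24 × €4 = €96
  Elko→F1: 31 × €11 = €341
  Elko→F2: 41 × €10 = €410
  Elko→F3: 8 × €7 = €56
  Elko→F4: 21 × €7 = €147
  Macon→F1: 53 × €6 = €318
Total cost = €1368.
So Nampa→F1 carries 24 bunches.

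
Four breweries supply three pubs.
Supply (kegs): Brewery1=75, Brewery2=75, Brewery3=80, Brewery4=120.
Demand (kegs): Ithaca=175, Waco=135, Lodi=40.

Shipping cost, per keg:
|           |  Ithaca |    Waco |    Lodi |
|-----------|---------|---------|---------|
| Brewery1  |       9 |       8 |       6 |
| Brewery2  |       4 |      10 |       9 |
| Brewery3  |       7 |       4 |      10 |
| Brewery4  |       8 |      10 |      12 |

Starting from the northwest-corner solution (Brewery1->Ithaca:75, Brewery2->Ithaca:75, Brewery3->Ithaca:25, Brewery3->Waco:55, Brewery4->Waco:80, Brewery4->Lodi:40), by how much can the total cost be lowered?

510

Current plan cost = 75·9 + 75·4 + 25·7 + 55·4 + 80·10 + 40·12 = 2650.
Optimal plan:
  Brewery1->Waco: 35 kegs
  Brewery1->Lodi: 40 kegs
  Brewery2->Ithaca: 75 kegs
  Brewery3->Waco: 80 kegs
  Brewery4->Ithaca: 100 kegs
  Brewery4->Waco: 20 kegs
Optimal cost = 2140.
Saving = 2650 − 2140 = 510.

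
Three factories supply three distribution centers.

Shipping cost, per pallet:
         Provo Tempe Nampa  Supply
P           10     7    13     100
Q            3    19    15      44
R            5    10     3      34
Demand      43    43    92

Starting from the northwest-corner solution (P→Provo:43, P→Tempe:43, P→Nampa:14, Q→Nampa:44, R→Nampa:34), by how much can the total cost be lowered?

Current plan cost = 43·10 + 43·7 + 14·13 + 44·15 + 34·3 = 1675.
Optimal plan:
  P→Tempe: 43 × 7 = 301
  P→Nampa: 57 × 13 = 741
  Q→Provo: 43 × 3 = 129
  Q→Nampa: 1 × 15 = 15
  R→Nampa: 34 × 3 = 102
Optimal cost = 1288.
Saving = 1675 − 1288 = 387.

387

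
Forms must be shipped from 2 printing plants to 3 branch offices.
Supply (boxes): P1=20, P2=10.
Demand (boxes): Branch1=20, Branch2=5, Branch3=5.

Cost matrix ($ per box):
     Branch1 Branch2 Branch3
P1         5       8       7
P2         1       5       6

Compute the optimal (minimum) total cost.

A cheapest plan:
  P1→Branch1: 10 × $5 = $50
  P1→Branch2: 5 × $8 = $40
  P1→Branch3: 5 × $7 = $35
  P2→Branch1: 10 × $1 = $10
Total = 50 + 40 + 35 + 10 = $135.

135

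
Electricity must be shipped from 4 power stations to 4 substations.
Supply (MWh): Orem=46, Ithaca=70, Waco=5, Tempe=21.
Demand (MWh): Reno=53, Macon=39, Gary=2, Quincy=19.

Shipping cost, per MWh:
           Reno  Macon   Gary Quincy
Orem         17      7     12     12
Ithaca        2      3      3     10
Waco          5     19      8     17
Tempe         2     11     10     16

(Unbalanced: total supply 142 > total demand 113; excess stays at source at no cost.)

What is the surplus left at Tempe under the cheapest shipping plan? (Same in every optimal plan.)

An optimal plan:
  Orem->Quincy: 19 × 12 = 228
  Ithaca->Reno: 29 × 2 = 58
  Ithaca->Macon: 39 × 3 = 117
  Ithaca->Gary: 2 × 3 = 6
  Waco->Reno: 3 × 5 = 15
  Tempe->Reno: 21 × 2 = 42
Total cost = 466.
Tempe ships 21 of its 21, leaving 0.

0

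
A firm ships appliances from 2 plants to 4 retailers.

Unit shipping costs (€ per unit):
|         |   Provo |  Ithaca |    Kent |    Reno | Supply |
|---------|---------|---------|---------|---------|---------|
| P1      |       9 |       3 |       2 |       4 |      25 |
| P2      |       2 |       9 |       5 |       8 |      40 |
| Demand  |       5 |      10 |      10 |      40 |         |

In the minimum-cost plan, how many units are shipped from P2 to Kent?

Solving gives:
  P1→Ithaca: 10 units
  P1→Reno: 15 units
  P2→Provo: 5 units
  P2→Kent: 10 units
  P2→Reno: 25 units
Total cost = €350.
So P2→Kent carries 10 units.

10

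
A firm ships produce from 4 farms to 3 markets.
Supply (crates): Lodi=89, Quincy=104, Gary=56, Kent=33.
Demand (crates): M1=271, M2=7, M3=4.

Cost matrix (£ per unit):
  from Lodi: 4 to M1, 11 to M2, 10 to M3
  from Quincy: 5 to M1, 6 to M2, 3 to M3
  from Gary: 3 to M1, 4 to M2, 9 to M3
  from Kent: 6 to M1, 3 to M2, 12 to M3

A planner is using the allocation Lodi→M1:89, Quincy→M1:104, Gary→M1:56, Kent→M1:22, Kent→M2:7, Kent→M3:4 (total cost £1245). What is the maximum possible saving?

Current plan cost = 89·4 + 104·5 + 56·3 + 22·6 + 7·3 + 4·12 = £1245.
Optimal plan:
  Lodi to M1: 89 × £4 = £356
  Quincy to M1: 100 × £5 = £500
  Quincy to M3: 4 × £3 = £12
  Gary to M1: 56 × £3 = £168
  Kent to M1: 26 × £6 = £156
  Kent to M2: 7 × £3 = £21
Optimal cost = £1213.
Saving = 1245 − 1213 = £32.

32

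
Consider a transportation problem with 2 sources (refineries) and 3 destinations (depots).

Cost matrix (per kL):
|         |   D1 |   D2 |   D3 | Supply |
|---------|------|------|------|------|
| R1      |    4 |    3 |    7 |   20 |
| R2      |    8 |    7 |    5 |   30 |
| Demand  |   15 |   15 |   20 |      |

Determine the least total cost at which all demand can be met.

An optimal shipping plan:
  R1–D1: 15 kL
  R1–D2: 5 kL
  R2–D2: 10 kL
  R2–D3: 20 kL
Total cost = 245.

245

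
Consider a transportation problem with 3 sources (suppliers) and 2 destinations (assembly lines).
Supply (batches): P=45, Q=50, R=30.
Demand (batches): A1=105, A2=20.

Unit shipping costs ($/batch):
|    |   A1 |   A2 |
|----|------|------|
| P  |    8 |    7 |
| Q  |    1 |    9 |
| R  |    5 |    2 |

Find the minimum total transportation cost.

An optimal shipping plan:
  P–A1: 45 × $8 = $360
  Q–A1: 50 × $1 = $50
  R–A1: 10 × $5 = $50
  R–A2: 20 × $2 = $40
Total = 360 + 50 + 50 + 40 = $500.

500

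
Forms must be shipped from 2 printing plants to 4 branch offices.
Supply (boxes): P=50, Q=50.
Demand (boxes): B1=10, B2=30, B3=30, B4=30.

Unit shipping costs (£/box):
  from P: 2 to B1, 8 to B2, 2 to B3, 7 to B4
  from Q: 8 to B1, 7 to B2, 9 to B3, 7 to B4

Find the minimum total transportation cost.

500

One minimum-cost allocation:
  P to B1: 10 × £2 = £20
  P to B3: 30 × £2 = £60
  P to B4: 10 × £7 = £70
  Q to B2: 30 × £7 = £210
  Q to B4: 20 × £7 = £140
Total = 20 + 60 + 70 + 210 + 140 = £500.
(Supply check: P ships 50; Q ships 50.)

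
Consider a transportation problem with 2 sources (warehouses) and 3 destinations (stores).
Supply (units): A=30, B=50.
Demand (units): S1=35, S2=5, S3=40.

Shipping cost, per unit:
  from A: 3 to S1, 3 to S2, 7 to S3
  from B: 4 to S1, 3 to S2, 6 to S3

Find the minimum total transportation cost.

Optimal allocation:
  A–S1: 30 × 3 = 90
  B–S1: 5 × 4 = 20
  B–S2: 5 × 3 = 15
  B–S3: 40 × 6 = 240
Total = 90 + 20 + 15 + 240 = 365.

365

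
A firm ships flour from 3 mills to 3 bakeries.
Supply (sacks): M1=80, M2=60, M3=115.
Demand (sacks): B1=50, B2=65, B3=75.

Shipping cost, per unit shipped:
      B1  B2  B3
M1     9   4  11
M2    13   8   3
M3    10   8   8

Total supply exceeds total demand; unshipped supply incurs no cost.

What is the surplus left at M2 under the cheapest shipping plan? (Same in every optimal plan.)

An optimal plan:
  M1 to B1: 15 × 9 = 135
  M1 to B2: 65 × 4 = 260
  M2 to B3: 60 × 3 = 180
  M3 to B1: 35 × 10 = 350
  M3 to B3: 15 × 8 = 120
Total cost = 1045.
M2 ships 60 of its 60, leaving 0.

0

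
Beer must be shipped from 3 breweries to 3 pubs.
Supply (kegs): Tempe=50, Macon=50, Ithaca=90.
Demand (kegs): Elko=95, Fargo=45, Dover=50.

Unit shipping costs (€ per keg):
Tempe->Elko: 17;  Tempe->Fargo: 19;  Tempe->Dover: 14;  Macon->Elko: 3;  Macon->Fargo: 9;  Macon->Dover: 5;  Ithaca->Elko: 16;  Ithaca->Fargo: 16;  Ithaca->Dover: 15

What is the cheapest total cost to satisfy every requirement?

A cheapest plan:
  Tempe->Dover: 50 × €14 = €700
  Macon->Elko: 50 × €3 = €150
  Ithaca->Elko: 45 × €16 = €720
  Ithaca->Fargo: 45 × €16 = €720
Total = 700 + 150 + 720 + 720 = €2290.
(Supply check: Tempe ships 50; Macon ships 50; Ithaca ships 90.)

2290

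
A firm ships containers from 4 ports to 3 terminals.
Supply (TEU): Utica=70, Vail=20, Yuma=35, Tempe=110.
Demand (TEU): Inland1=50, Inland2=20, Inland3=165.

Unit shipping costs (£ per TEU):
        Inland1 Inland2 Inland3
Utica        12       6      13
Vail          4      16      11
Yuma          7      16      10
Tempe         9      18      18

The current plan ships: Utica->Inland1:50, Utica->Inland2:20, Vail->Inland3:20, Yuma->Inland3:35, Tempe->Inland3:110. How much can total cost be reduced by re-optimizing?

Current plan cost = 50·12 + 20·6 + 20·11 + 35·10 + 110·18 = £3270.
Optimal plan:
  Utica to Inland2: 20 × £6 = £120
  Utica to Inland3: 50 × £13 = £650
  Vail to Inland3: 20 × £11 = £220
  Yuma to Inland3: 35 × £10 = £350
  Tempe to Inland1: 50 × £9 = £450
  Tempe to Inland3: 60 × £18 = £1080
Optimal cost = £2870.
Saving = 3270 − 2870 = £400.

400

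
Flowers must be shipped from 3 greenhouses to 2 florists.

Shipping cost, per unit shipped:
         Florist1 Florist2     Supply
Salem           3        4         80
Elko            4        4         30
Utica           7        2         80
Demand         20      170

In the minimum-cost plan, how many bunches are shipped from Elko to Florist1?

The minimum-cost plan:
  Salem→Florist1: 20 bunches
  Salem→Florist2: 60 bunches
  Elko→Florist2: 30 bunches
  Utica→Florist2: 80 bunches
Total cost = 580.
The route Elko→Florist1 is not used.

0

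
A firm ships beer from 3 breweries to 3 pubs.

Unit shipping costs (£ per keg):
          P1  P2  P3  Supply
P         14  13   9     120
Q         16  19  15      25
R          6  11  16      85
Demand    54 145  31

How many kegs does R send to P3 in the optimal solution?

Solving gives:
  P to P2: 114 kegs
  P to P3: 6 kegs
  Q to P3: 25 kegs
  R to P1: 54 kegs
  R to P2: 31 kegs
Total cost = £2576.
The route R→P3 is not used.

0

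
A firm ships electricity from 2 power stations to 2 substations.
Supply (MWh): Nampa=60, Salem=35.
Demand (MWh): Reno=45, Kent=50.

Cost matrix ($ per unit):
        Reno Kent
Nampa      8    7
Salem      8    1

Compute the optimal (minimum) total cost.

One minimum-cost allocation:
  Nampa–Reno: 45 MWh
  Nampa–Kent: 15 MWh
  Salem–Kent: 35 MWh
Total cost = $500.
(Supply check: Nampa ships 60; Salem ships 35.)

500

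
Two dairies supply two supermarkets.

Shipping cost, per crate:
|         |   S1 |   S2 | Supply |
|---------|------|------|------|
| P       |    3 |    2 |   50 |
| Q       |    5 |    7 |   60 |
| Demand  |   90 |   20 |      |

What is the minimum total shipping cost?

430

One minimum-cost allocation:
  P to S1: 30 crates
  P to S2: 20 crates
  Q to S1: 60 crates
Total cost = 430.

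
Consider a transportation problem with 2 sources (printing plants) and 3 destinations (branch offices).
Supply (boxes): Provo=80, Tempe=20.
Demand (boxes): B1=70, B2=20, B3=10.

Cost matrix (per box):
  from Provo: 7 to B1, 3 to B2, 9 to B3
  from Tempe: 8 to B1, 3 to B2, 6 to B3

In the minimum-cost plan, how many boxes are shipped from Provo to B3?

0

Solving gives:
  Provo→B1: 70 × 7 = 490
  Provo→B2: 10 × 3 = 30
  Tempe→B2: 10 × 3 = 30
  Tempe→B3: 10 × 6 = 60
Total cost = 610.
The route Provo→B3 is not used.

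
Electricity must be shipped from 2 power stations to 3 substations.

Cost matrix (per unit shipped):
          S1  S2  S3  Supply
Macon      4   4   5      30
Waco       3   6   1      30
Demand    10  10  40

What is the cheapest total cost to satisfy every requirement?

160

Optimal allocation:
  Macon→S1: 10 × 4 = 40
  Macon→S2: 10 × 4 = 40
  Macon→S3: 10 × 5 = 50
  Waco→S3: 30 × 1 = 30
Total = 40 + 40 + 50 + 30 = 160.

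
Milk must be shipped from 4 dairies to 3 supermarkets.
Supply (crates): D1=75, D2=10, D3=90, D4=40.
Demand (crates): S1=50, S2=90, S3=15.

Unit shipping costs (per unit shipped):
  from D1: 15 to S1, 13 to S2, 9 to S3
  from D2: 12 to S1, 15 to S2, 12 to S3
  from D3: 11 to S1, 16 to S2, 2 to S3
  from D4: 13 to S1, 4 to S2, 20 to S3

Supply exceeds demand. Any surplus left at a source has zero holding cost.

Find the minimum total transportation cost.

A cheapest plan:
  D1–S2: 50 crates
  D3–S1: 50 crates
  D3–S3: 15 crates
  D4–S2: 40 crates
Total cost = 1390.

1390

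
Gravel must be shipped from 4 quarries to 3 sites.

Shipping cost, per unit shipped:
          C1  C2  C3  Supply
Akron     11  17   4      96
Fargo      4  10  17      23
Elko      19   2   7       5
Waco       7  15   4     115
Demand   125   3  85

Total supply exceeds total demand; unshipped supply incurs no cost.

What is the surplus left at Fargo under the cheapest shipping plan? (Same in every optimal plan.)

0

Minimum-cost shipments:
  Akron to C3: 85 × 4 = 340
  Fargo to C1: 23 × 4 = 92
  Elko to C2: 3 × 2 = 6
  Waco to C1: 102 × 7 = 714
Total cost = 1152.
Fargo ships 23 of its 23, leaving 0.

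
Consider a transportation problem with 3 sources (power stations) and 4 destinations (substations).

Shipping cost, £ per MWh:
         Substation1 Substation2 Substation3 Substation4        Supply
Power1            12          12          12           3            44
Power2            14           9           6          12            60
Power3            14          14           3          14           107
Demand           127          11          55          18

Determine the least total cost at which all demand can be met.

2044

Optimal allocation:
  Power1->Substation1: 26 × £12 = £312
  Power1->Substation4: 18 × £3 = £54
  Power2->Substation1: 49 × £14 = £686
  Power2->Substation2: 11 × £9 = £99
  Power3->Substation1: 52 × £14 = £728
  Power3->Substation3: 55 × £3 = £165
Total = 312 + 54 + 686 + 99 + 728 + 165 = £2044.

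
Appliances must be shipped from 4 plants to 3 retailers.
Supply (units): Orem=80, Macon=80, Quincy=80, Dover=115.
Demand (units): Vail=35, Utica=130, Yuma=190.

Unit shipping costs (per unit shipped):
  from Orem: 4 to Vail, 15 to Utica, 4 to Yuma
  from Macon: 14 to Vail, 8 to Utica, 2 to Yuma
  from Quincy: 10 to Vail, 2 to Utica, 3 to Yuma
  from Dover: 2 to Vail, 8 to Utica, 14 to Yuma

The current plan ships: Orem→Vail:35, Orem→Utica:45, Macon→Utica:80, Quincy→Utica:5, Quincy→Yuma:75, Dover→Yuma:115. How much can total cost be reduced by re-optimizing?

1920

Current plan cost = 35·4 + 45·15 + 80·8 + 5·2 + 75·3 + 115·14 = 3300.
Optimal plan:
  Orem→Yuma: 80 × 4 = 320
  Macon→Yuma: 80 × 2 = 160
  Quincy→Utica: 50 × 2 = 100
  Quincy→Yuma: 30 × 3 = 90
  Dover→Vail: 35 × 2 = 70
  Dover→Utica: 80 × 8 = 640
Optimal cost = 1380.
Saving = 3300 − 1380 = 1920.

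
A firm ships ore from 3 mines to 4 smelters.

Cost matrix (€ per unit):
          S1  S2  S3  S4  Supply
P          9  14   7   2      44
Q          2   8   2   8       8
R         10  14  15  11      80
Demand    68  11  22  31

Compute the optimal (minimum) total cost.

1018

One minimum-cost allocation:
  P to S3: 13 × €7 = €91
  P to S4: 31 × €2 = €62
  Q to S3: 8 × €2 = €16
  R to S1: 68 × €10 = €680
  R to S2: 11 × €14 = €154
  R to S3: 1 × €15 = €15
Total = 91 + 62 + 16 + 680 + 154 + 15 = €1018.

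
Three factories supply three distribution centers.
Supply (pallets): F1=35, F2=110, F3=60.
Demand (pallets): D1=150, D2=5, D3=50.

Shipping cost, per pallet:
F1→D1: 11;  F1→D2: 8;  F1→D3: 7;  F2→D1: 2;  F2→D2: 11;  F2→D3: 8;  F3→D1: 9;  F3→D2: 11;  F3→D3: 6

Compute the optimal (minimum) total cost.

950

Optimal allocation:
  F1->D2: 5 × 8 = 40
  F1->D3: 30 × 7 = 210
  F2->D1: 110 × 2 = 220
  F3->D1: 40 × 9 = 360
  F3->D3: 20 × 6 = 120
Total = 40 + 210 + 220 + 360 + 120 = 950.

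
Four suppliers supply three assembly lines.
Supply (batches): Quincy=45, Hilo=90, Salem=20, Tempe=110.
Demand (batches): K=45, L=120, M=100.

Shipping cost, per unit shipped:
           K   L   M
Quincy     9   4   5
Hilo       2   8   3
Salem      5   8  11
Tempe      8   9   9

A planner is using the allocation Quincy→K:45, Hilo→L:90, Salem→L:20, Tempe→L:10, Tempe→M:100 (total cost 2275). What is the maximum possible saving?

Current plan cost = 45·9 + 90·8 + 20·8 + 10·9 + 100·9 = 2275.
Optimal plan:
  Quincy–L: 45 × 4 = 180
  Hilo–K: 25 × 2 = 50
  Hilo–M: 65 × 3 = 195
  Salem–K: 20 × 5 = 100
  Tempe–L: 75 × 9 = 675
  Tempe–M: 35 × 9 = 315
Optimal cost = 1515.
Saving = 2275 − 1515 = 760.

760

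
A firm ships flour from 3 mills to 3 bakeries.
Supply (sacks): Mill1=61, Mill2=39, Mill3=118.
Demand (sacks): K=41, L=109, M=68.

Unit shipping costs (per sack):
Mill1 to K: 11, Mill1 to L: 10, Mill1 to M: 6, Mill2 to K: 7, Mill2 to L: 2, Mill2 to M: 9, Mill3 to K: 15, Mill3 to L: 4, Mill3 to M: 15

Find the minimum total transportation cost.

1210

An optimal shipping plan:
  Mill1–M: 61 × 6 = 366
  Mill2–K: 39 × 7 = 273
  Mill3–K: 2 × 15 = 30
  Mill3–L: 109 × 4 = 436
  Mill3–M: 7 × 15 = 105
Total = 366 + 273 + 30 + 436 + 105 = 1210.
(Supply check: Mill1 ships 61; Mill2 ships 39; Mill3 ships 118.)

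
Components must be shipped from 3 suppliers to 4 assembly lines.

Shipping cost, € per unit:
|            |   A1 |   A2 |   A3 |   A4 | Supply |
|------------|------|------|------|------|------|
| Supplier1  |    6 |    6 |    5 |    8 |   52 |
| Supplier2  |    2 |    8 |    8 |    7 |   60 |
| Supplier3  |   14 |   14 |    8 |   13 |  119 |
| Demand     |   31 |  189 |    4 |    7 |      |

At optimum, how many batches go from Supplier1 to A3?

0

Solving gives:
  Supplier1–A2: 52 × €6 = €312
  Supplier2–A1: 31 × €2 = €62
  Supplier2–A2: 29 × €8 = €232
  Supplier3–A2: 108 × €14 = €1512
  Supplier3–A3: 4 × €8 = €32
  Supplier3–A4: 7 × €13 = €91
Total cost = €2241.
The route Supplier1→A3 is not used.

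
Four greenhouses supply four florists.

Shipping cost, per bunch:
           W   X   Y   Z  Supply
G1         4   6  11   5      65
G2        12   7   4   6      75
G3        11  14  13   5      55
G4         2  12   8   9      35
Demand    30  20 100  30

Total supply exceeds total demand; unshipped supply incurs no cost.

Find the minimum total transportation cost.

Optimal allocation:
  G1–W: 20 × 4 = 80
  G1–X: 20 × 6 = 120
  G1–Z: 25 × 5 = 125
  G2–Y: 75 × 4 = 300
  G3–Z: 5 × 5 = 25
  G4–W: 10 × 2 = 20
  G4–Y: 25 × 8 = 200
Total = 80 + 120 + 125 + 300 + 25 + 20 + 200 = 870.
(Supply check: G1 ships 65; G2 ships 75; G3 ships 5; G4 ships 35.)

870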